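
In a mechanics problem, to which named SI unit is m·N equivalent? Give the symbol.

J

N = kg·m/s² = kg·m·s⁻² (force = mass × acceleration).
Combining: m·N = m · (kg·m·s⁻²) = kg·m²·s⁻².
kg·m²·s⁻² is the base-SI form of the joule.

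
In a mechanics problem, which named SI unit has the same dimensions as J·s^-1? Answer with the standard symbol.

J = N·m (work = force × distance),
    = kg·m²·s⁻².
Combining: J·s⁻¹ = (kg·m²·s⁻²) · s⁻¹ = kg·m²·s⁻³.
kg·m²·s⁻³ is the base-SI form of the watt.

W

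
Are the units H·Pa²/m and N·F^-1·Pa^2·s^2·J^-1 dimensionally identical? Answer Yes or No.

Yes

Left side:
  H = Wb/A (inductance = flux per current),
      = kg·m²·s⁻²·A⁻².
  Pa = N/m² (pressure = force per area),
      = kg·m⁻¹·s⁻².
  So Pa² = kg²·m⁻²·s⁻⁴.
  Combining: H·Pa²·m⁻¹ = (kg·m²·s⁻²·A⁻²) · (kg²·m⁻²·s⁻⁴) · m⁻¹ = kg³·m⁻¹·s⁻⁶·A⁻².
Right side:
  N = kg·m·s⁻².
  F = kg⁻¹·m⁻²·s⁴·A².
  So F⁻¹ = kg·m²·s⁻⁴·A⁻².
  Pa = kg·m⁻¹·s⁻².
  So Pa² = kg²·m⁻²·s⁻⁴.
  J = kg·m²·s⁻².
  So J⁻¹ = kg⁻¹·m⁻²·s².
  Combining: N·F⁻¹·Pa²·s²·J⁻¹ = (kg·m·s⁻²) · (kg·m²·s⁻⁴·A⁻²) · (kg²·m⁻²·s⁻⁴) · s² · (kg⁻¹·m⁻²·s²) = kg³·m⁻¹·s⁻⁶·A⁻².
Both reduce to kg³·m⁻¹·s⁻⁶·A⁻².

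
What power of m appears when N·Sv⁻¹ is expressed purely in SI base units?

N = kg·m/s² = kg·m·s⁻² (force = mass × acceleration).
Sv = J/kg (equivalent dose = energy per mass),
    = m²·s⁻².
So Sv⁻¹ = m⁻²·s².
Combining: N·Sv⁻¹ = (kg·m·s⁻²) · (m⁻²·s²) = kg·m⁻¹.
The exponent of m is -1.

-1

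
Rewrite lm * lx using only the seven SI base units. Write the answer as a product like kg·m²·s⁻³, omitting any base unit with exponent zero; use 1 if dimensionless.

lm = cd·sr = cd (luminous flux; sr is dimensionless).
lx = lm/m² (illuminance = luminous flux per area),
    = m⁻²·cd.
Combining: lm·lx = cd · (m⁻²·cd) = m⁻²·cd².

m⁻²·cd²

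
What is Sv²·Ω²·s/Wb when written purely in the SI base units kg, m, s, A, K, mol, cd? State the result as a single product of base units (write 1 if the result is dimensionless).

kg·m⁶·s⁻⁷·A⁻³

Sv = m²·s⁻².
So Sv² = m⁴·s⁻⁴.
Ω = kg·m²·s⁻³·A⁻².
So Ω² = kg²·m⁴·s⁻⁶·A⁻⁴.
Wb = kg·m²·s⁻²·A⁻¹.
So Wb⁻¹ = kg⁻¹·m⁻²·s²·A.
Combining: Sv²·Ω²·Wb⁻¹·s = (m⁴·s⁻⁴) · (kg²·m⁴·s⁻⁶·A⁻⁴) · (kg⁻¹·m⁻²·s²·A) · s = kg·m⁶·s⁻⁷·A⁻³.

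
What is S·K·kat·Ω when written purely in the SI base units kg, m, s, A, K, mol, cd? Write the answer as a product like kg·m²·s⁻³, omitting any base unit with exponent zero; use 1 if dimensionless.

s⁻¹·K·mol

S = 1/Ω (conductance is reciprocal resistance),
    = kg⁻¹·m⁻²·s³·A².
kat = mol/s = s⁻¹·mol (catalytic activity).
Ω = V/A (resistance = voltage per current),
    = kg·m²·s⁻³·A⁻².
Combining: S·K·kat·Ω = (kg⁻¹·m⁻²·s³·A²) · K · (s⁻¹·mol) · (kg·m²·s⁻³·A⁻²) = s⁻¹·K·mol.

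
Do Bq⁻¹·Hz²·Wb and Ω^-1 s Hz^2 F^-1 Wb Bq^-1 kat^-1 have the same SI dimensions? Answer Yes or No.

No

Left side:
  Bq = s⁻¹.
  So Bq⁻¹ = s.
  Hz = s⁻¹.
  So Hz² = s⁻².
  Wb = kg·m²·s⁻²·A⁻¹.
  Combining: Bq⁻¹·Hz²·Wb = s · s⁻² · (kg·m²·s⁻²·A⁻¹) = kg·m²·s⁻³·A⁻¹.
Right side:
  Ω = kg·m²·s⁻³·A⁻².
  So Ω⁻¹ = kg⁻¹·m⁻²·s³·A².
  Hz = s⁻¹.
  So Hz² = s⁻².
  F = kg⁻¹·m⁻²·s⁴·A².
  So F⁻¹ = kg·m²·s⁻⁴·A⁻².
  Wb = kg·m²·s⁻²·A⁻¹.
  Bq = s⁻¹.
  So Bq⁻¹ = s.
  kat = s⁻¹·mol.
  So kat⁻¹ = s·mol⁻¹.
  Combining: Ω⁻¹·s·Hz²·F⁻¹·Wb·Bq⁻¹·kat⁻¹ = (kg⁻¹·m⁻²·s³·A²) · s · s⁻² · (kg·m²·s⁻⁴·A⁻²) · (kg·m²·s⁻²·A⁻¹) · s · (s·mol⁻¹) = kg·m²·s⁻²·A⁻¹·mol⁻¹.
Left is kg·m²·s⁻³·A⁻¹; right is kg·m²·s⁻²·A⁻¹·mol⁻¹ — different.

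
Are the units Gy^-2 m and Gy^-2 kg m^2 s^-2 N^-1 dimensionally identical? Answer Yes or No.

Yes

Left side:
  Gy = m²·s⁻².
  So Gy⁻² = m⁻⁴·s⁴.
  Combining: Gy⁻²·m = (m⁻⁴·s⁴) · m = m⁻³·s⁴.
Right side:
  Gy = J/kg (absorbed dose = energy per mass),
      = m²·s⁻².
  So Gy⁻² = m⁻⁴·s⁴.
  N = kg·m/s² = kg·m·s⁻² (force = mass × acceleration).
  So N⁻¹ = kg⁻¹·m⁻¹·s².
  Combining: Gy⁻²·kg·m²·s⁻²·N⁻¹ = (m⁻⁴·s⁴) · kg · m² · s⁻² · (kg⁻¹·m⁻¹·s²) = m⁻³·s⁴.
Both reduce to m⁻³·s⁴.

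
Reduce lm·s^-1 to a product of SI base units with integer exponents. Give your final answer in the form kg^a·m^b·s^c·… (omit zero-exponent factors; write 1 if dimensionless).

s⁻¹·cd

lm = cd.
Combining: lm·s⁻¹ = cd · s⁻¹ = s⁻¹·cd.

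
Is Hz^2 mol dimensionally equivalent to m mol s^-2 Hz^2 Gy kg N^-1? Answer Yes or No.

Left side:
  Hz = s⁻¹.
  So Hz² = s⁻².
  Combining: Hz²·mol = s⁻² · mol = s⁻²·mol.
Right side:
  Hz = 1/s = s⁻¹ (frequency is cycles per second).
  So Hz² = s⁻².
  Gy = J/kg (absorbed dose = energy per mass),
      = m²·s⁻².
  N = kg·m/s² = kg·m·s⁻² (force = mass × acceleration).
  So N⁻¹ = kg⁻¹·m⁻¹·s².
  Combining: m·mol·s⁻²·Hz²·Gy·kg·N⁻¹ = m · mol · s⁻² · s⁻² · (m²·s⁻²) · kg · (kg⁻¹·m⁻¹·s²) = m²·s⁻⁴·mol.
Left is s⁻²·mol; right is m²·s⁻⁴·mol — different.

No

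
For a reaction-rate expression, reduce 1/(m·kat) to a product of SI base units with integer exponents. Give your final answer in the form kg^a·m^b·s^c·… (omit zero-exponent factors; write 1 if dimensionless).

kat = mol/s = s⁻¹·mol (catalytic activity).
So kat⁻¹ = s·mol⁻¹.
Combining: m⁻¹·kat⁻¹ = m⁻¹ · (s·mol⁻¹) = m⁻¹·s·mol⁻¹.

m⁻¹·s·mol⁻¹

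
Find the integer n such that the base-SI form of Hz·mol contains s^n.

-1

Hz = s⁻¹.
Combining: Hz·mol = s⁻¹ · mol = s⁻¹·mol.
The exponent of s is -1.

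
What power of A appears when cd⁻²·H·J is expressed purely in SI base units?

-2

H = Wb/A (inductance = flux per current),
    = kg·m²·s⁻²·A⁻².
J = N·m (work = force × distance),
    = kg·m²·s⁻².
Combining: cd⁻²·H·J = cd⁻² · (kg·m²·s⁻²·A⁻²) · (kg·m²·s⁻²) = kg²·m⁴·s⁻⁴·A⁻²·cd⁻².
The exponent of A is -2.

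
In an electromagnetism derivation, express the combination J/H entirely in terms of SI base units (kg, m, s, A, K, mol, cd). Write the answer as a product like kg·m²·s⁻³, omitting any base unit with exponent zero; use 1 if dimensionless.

H = kg·m²·s⁻²·A⁻².
So H⁻¹ = kg⁻¹·m⁻²·s²·A².
J = kg·m²·s⁻².
Combining: H⁻¹·J = (kg⁻¹·m⁻²·s²·A²) · (kg·m²·s⁻²) = A².

A²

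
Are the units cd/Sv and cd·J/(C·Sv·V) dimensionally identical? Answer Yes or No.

Left side:
  Sv = J/kg (equivalent dose = energy per mass),
      = m²·s⁻².
  So Sv⁻¹ = m⁻²·s².
  Combining: Sv⁻¹·cd = (m⁻²·s²) · cd = m⁻²·s²·cd.
Right side:
  C = s·A.
  So C⁻¹ = s⁻¹·A⁻¹.
  Sv = m²·s⁻².
  So Sv⁻¹ = m⁻²·s².
  V = kg·m²·s⁻³·A⁻¹.
  So V⁻¹ = kg⁻¹·m⁻²·s³·A.
  J = kg·m²·s⁻².
  Combining: C⁻¹·Sv⁻¹·cd·V⁻¹·J = (s⁻¹·A⁻¹) · (m⁻²·s²) · cd · (kg⁻¹·m⁻²·s³·A) · (kg·m²·s⁻²) = m⁻²·s²·cd.
Both reduce to m⁻²·s²·cd.

Yes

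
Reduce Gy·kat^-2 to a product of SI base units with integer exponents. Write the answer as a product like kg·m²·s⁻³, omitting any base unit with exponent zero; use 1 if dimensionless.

m²·mol⁻²

Gy = J/kg (absorbed dose = energy per mass),
    = m²·s⁻².
kat = mol/s = s⁻¹·mol (catalytic activity).
So kat⁻² = s²·mol⁻².
Combining: Gy·kat⁻² = (m²·s⁻²) · (s²·mol⁻²) = m²·mol⁻².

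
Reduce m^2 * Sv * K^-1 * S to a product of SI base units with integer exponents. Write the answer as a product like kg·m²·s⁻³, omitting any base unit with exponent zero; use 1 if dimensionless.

kg⁻¹·m²·s·A²·K⁻¹

Sv = J/kg (equivalent dose = energy per mass),
    = m²·s⁻².
S = 1/Ω (conductance is reciprocal resistance),
    = kg⁻¹·m⁻²·s³·A².
Combining: m²·Sv·K⁻¹·S = m² · (m²·s⁻²) · K⁻¹ · (kg⁻¹·m⁻²·s³·A²) = kg⁻¹·m²·s·A²·K⁻¹.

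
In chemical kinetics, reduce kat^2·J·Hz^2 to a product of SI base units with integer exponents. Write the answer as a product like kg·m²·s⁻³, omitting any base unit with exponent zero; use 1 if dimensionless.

kat = mol/s = s⁻¹·mol (catalytic activity).
So kat² = s⁻²·mol².
J = N·m (work = force × distance),
    = kg·m²·s⁻².
Hz = 1/s = s⁻¹ (frequency is cycles per second).
So Hz² = s⁻².
Combining: kat²·J·Hz² = (s⁻²·mol²) · (kg·m²·s⁻²) · s⁻² = kg·m²·s⁻⁶·mol².

kg·m²·s⁻⁶·mol²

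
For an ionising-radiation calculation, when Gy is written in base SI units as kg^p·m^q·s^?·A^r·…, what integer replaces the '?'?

Gy = J/kg (absorbed dose = energy per mass),
    = m²·s⁻².
The exponent of s is -2.

-2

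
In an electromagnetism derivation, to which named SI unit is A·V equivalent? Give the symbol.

V = kg·m²·s⁻³·A⁻¹.
Combining: A·V = A · (kg·m²·s⁻³·A⁻¹) = kg·m²·s⁻³.
kg·m²·s⁻³ is the base-SI form of the watt.

W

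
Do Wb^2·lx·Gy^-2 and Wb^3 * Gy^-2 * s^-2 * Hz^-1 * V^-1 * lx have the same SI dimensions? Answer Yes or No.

Left side:
  Wb = V·s (flux: a volt is a weber per second),
      = kg·m²·s⁻²·A⁻¹.
  So Wb² = kg²·m⁴·s⁻⁴·A⁻².
  lx = lm/m² (illuminance = luminous flux per area),
      = m⁻²·cd.
  Gy = J/kg (absorbed dose = energy per mass),
      = m²·s⁻².
  So Gy⁻² = m⁻⁴·s⁴.
  Combining: Wb²·lx·Gy⁻² = (kg²·m⁴·s⁻⁴·A⁻²) · (m⁻²·cd) · (m⁻⁴·s⁴) = kg²·m⁻²·A⁻²·cd.
Right side:
  Wb = kg·m²·s⁻²·A⁻¹.
  So Wb³ = kg³·m⁶·s⁻⁶·A⁻³.
  Gy = m²·s⁻².
  So Gy⁻² = m⁻⁴·s⁴.
  Hz = s⁻¹.
  So Hz⁻¹ = s.
  V = kg·m²·s⁻³·A⁻¹.
  So V⁻¹ = kg⁻¹·m⁻²·s³·A.
  lx = m⁻²·cd.
  Combining: Wb³·Gy⁻²·s⁻²·Hz⁻¹·V⁻¹·lx = (kg³·m⁶·s⁻⁶·A⁻³) · (m⁻⁴·s⁴) · s⁻² · s · (kg⁻¹·m⁻²·s³·A) · (m⁻²·cd) = kg²·m⁻²·A⁻²·cd.
Both reduce to kg²·m⁻²·A⁻²·cd.

Yes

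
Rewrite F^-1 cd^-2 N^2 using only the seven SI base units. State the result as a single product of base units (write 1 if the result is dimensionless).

kg³·m⁴·s⁻⁸·A⁻²·cd⁻²

F = C/V (capacitance = charge per voltage),
    = A·s/(kg·m²·s⁻³·A⁻¹) (substituting C and V),
    = kg⁻¹·m⁻²·s⁴·A².
So F⁻¹ = kg·m²·s⁻⁴·A⁻².
N = kg·m/s² = kg·m·s⁻² (force = mass × acceleration).
So N² = kg²·m²·s⁻⁴.
Combining: F⁻¹·cd⁻²·N² = (kg·m²·s⁻⁴·A⁻²) · cd⁻² · (kg²·m²·s⁻⁴) = kg³·m⁴·s⁻⁸·A⁻²·cd⁻².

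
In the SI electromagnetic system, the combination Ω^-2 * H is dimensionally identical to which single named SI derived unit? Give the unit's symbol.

F

Ω = kg·m²·s⁻³·A⁻².
So Ω⁻² = kg⁻²·m⁻⁴·s⁶·A⁴.
H = kg·m²·s⁻²·A⁻².
Combining: Ω⁻²·H = (kg⁻²·m⁻⁴·s⁶·A⁴) · (kg·m²·s⁻²·A⁻²) = kg⁻¹·m⁻²·s⁴·A².
kg⁻¹·m⁻²·s⁴·A² is the base-SI form of the farad.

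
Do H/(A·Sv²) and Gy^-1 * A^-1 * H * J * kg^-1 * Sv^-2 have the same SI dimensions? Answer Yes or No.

Yes

Left side:
  H = Wb/A (inductance = flux per current),
      = kg·m²·s⁻²·A⁻².
  Sv = J/kg (equivalent dose = energy per mass),
      = m²·s⁻².
  So Sv⁻² = m⁻⁴·s⁴.
  Combining: A⁻¹·H·Sv⁻² = A⁻¹ · (kg·m²·s⁻²·A⁻²) · (m⁻⁴·s⁴) = kg·m⁻²·s²·A⁻³.
Right side:
  Gy = m²·s⁻².
  So Gy⁻¹ = m⁻²·s².
  H = kg·m²·s⁻²·A⁻².
  J = kg·m²·s⁻².
  Sv = m²·s⁻².
  So Sv⁻² = m⁻⁴·s⁴.
  Combining: Gy⁻¹·A⁻¹·H·J·kg⁻¹·Sv⁻² = (m⁻²·s²) · A⁻¹ · (kg·m²·s⁻²·A⁻²) · (kg·m²·s⁻²) · kg⁻¹ · (m⁻⁴·s⁴) = kg·m⁻²·s²·A⁻³.
Both reduce to kg·m⁻²·s²·A⁻³.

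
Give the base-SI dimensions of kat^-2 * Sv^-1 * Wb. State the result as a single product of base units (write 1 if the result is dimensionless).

kg·s²·A⁻¹·mol⁻²

kat = mol/s = s⁻¹·mol (catalytic activity).
So kat⁻² = s²·mol⁻².
Sv = J/kg (equivalent dose = energy per mass),
    = m²·s⁻².
So Sv⁻¹ = m⁻²·s².
Wb = V·s (flux: a volt is a weber per second),
    = kg·m²·s⁻²·A⁻¹.
Combining: kat⁻²·Sv⁻¹·Wb = (s²·mol⁻²) · (m⁻²·s²) · (kg·m²·s⁻²·A⁻¹) = kg·s²·A⁻¹·mol⁻².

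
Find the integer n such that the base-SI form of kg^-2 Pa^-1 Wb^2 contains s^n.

-2

Pa = N/m² (pressure = force per area),
    = kg·m⁻¹·s⁻².
So Pa⁻¹ = kg⁻¹·m·s².
Wb = V·s (flux: a volt is a weber per second),
    = kg·m²·s⁻²·A⁻¹.
So Wb² = kg²·m⁴·s⁻⁴·A⁻².
Combining: kg⁻²·Pa⁻¹·Wb² = kg⁻² · (kg⁻¹·m·s²) · (kg²·m⁴·s⁻⁴·A⁻²) = kg⁻¹·m⁵·s⁻²·A⁻².
The exponent of s is -2.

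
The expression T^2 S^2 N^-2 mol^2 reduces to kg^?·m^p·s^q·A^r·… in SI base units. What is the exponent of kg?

T = kg·s⁻²·A⁻¹.
So T² = kg²·s⁻⁴·A⁻².
S = kg⁻¹·m⁻²·s³·A².
So S² = kg⁻²·m⁻⁴·s⁶·A⁴.
N = kg·m·s⁻².
So N⁻² = kg⁻²·m⁻²·s⁴.
Combining: T²·S²·N⁻²·mol² = (kg²·s⁻⁴·A⁻²) · (kg⁻²·m⁻⁴·s⁶·A⁴) · (kg⁻²·m⁻²·s⁴) · mol² = kg⁻²·m⁻⁶·s⁶·A²·mol².
The exponent of kg is -2.

-2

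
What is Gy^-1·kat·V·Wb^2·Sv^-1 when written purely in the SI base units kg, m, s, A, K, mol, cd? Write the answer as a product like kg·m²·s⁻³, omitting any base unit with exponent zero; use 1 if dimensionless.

Gy = J/kg (absorbed dose = energy per mass),
    = m²·s⁻².
So Gy⁻¹ = m⁻²·s².
kat = mol/s = s⁻¹·mol (catalytic activity).
V = W/A (potential = power per current),
    = kg·m²·s⁻³·A⁻¹.
Wb = V·s (flux: a volt is a weber per second),
    = kg·m²·s⁻²·A⁻¹.
So Wb² = kg²·m⁴·s⁻⁴·A⁻².
Sv = J/kg (equivalent dose = energy per mass),
    = m²·s⁻².
So Sv⁻¹ = m⁻²·s².
Combining: Gy⁻¹·kat·V·Wb²·Sv⁻¹ = (m⁻²·s²) · (s⁻¹·mol) · (kg·m²·s⁻³·A⁻¹) · (kg²·m⁴·s⁻⁴·A⁻²) · (m⁻²·s²) = kg³·m²·s⁻⁴·A⁻³·mol.

kg³·m²·s⁻⁴·A⁻³·mol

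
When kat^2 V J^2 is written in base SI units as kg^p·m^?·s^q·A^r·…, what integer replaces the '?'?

6

kat = s⁻¹·mol.
So kat² = s⁻²·mol².
V = kg·m²·s⁻³·A⁻¹.
J = kg·m²·s⁻².
So J² = kg²·m⁴·s⁻⁴.
Combining: kat²·V·J² = (s⁻²·mol²) · (kg·m²·s⁻³·A⁻¹) · (kg²·m⁴·s⁻⁴) = kg³·m⁶·s⁻⁹·A⁻¹·mol².
The exponent of m is 6.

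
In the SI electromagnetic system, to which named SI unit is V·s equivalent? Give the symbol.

V = W/A (potential = power per current),
    = kg·m²·s⁻³·A⁻¹.
Combining: V·s = (kg·m²·s⁻³·A⁻¹) · s = kg·m²·s⁻²·A⁻¹.
kg·m²·s⁻²·A⁻¹ is the base-SI form of the weber.

Wb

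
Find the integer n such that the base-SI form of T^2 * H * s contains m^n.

T = Wb/m² (flux density = flux per area),
    = kg·s⁻²·A⁻¹.
So T² = kg²·s⁻⁴·A⁻².
H = Wb/A (inductance = flux per current),
    = kg·m²·s⁻²·A⁻².
Combining: T²·H·s = (kg²·s⁻⁴·A⁻²) · (kg·m²·s⁻²·A⁻²) · s = kg³·m²·s⁻⁵·A⁻⁴.
The exponent of m is 2.

2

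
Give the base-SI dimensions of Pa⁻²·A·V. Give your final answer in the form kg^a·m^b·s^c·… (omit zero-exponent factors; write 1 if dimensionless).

kg⁻¹·m⁴·s

Pa = N/m² (pressure = force per area),
    = kg·m⁻¹·s⁻².
So Pa⁻² = kg⁻²·m²·s⁴.
V = W/A (potential = power per current),
    = kg·m²·s⁻³·A⁻¹.
Combining: Pa⁻²·A·V = (kg⁻²·m²·s⁴) · A · (kg·m²·s⁻³·A⁻¹) = kg⁻¹·m⁴·s.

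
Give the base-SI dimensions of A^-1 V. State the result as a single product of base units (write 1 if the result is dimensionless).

kg·m²·s⁻³·A⁻²

V = W/A (potential = power per current),
    = kg·m²·s⁻³·A⁻¹.
Combining: A⁻¹·V = A⁻¹ · (kg·m²·s⁻³·A⁻¹) = kg·m²·s⁻³·A⁻².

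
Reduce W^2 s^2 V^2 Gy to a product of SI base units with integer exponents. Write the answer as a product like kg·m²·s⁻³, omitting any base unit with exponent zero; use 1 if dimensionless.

W = J/s (power = energy per time),
    = kg·m²·s⁻³.
So W² = kg²·m⁴·s⁻⁶.
V = W/A (potential = power per current),
    = kg·m²·s⁻³·A⁻¹.
So V² = kg²·m⁴·s⁻⁶·A⁻².
Gy = J/kg (absorbed dose = energy per mass),
    = m²·s⁻².
Combining: W²·s²·V²·Gy = (kg²·m⁴·s⁻⁶) · s² · (kg²·m⁴·s⁻⁶·A⁻²) · (m²·s⁻²) = kg⁴·m¹⁰·s⁻¹²·A⁻².

kg⁴·m¹⁰·s⁻¹²·A⁻²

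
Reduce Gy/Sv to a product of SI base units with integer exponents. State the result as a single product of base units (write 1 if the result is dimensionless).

1

Sv = J/kg (equivalent dose = energy per mass),
    = m²·s⁻².
So Sv⁻¹ = m⁻²·s².
Gy = J/kg (absorbed dose = energy per mass),
    = m²·s⁻².
Combining: Sv⁻¹·Gy = (m⁻²·s²) · (m²·s⁻²) = 1.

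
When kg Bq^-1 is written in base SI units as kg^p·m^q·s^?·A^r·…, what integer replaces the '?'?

1

Bq = 1/s = s⁻¹ (activity is decays per second).
So Bq⁻¹ = s.
Combining: kg·Bq⁻¹ = kg · s = kg·s.
The exponent of s is 1.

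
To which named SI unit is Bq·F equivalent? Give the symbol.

S

Bq = 1/s = s⁻¹ (activity is decays per second).
F = C/V (capacitance = charge per voltage),
    = A·s/(kg·m²·s⁻³·A⁻¹) (substituting C and V),
    = kg⁻¹·m⁻²·s⁴·A².
Combining: Bq·F = s⁻¹ · (kg⁻¹·m⁻²·s⁴·A²) = kg⁻¹·m⁻²·s³·A².
kg⁻¹·m⁻²·s³·A² is the base-SI form of the siemens.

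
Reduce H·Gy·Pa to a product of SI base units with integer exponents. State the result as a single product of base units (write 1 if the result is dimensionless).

kg²·m³·s⁻⁶·A⁻²

H = Wb/A (inductance = flux per current),
    = kg·m²·s⁻²·A⁻².
Gy = J/kg (absorbed dose = energy per mass),
    = m²·s⁻².
Pa = N/m² (pressure = force per area),
    = kg·m⁻¹·s⁻².
Combining: H·Gy·Pa = (kg·m²·s⁻²·A⁻²) · (m²·s⁻²) · (kg·m⁻¹·s⁻²) = kg²·m³·s⁻⁶·A⁻².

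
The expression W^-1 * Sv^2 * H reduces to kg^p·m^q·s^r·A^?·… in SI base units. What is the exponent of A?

-2

W = kg·m²·s⁻³.
So W⁻¹ = kg⁻¹·m⁻²·s³.
Sv = m²·s⁻².
So Sv² = m⁴·s⁻⁴.
H = kg·m²·s⁻²·A⁻².
Combining: W⁻¹·Sv²·H = (kg⁻¹·m⁻²·s³) · (m⁴·s⁻⁴) · (kg·m²·s⁻²·A⁻²) = m⁴·s⁻³·A⁻².
The exponent of A is -2.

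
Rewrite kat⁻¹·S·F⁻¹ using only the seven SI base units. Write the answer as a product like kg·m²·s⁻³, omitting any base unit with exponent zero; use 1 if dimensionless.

mol⁻¹

kat = mol/s = s⁻¹·mol (catalytic activity).
So kat⁻¹ = s·mol⁻¹.
S = 1/Ω (conductance is reciprocal resistance),
    = kg⁻¹·m⁻²·s³·A².
F = C/V (capacitance = charge per voltage),
    = A·s/(kg·m²·s⁻³·A⁻¹) (substituting C and V),
    = kg⁻¹·m⁻²·s⁴·A².
So F⁻¹ = kg·m²·s⁻⁴·A⁻².
Combining: kat⁻¹·S·F⁻¹ = (s·mol⁻¹) · (kg⁻¹·m⁻²·s³·A²) · (kg·m²·s⁻⁴·A⁻²) = mol⁻¹.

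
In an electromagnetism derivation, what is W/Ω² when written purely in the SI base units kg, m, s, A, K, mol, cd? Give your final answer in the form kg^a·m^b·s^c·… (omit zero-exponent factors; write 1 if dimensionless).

kg⁻¹·m⁻²·s³·A⁴

Ω = kg·m²·s⁻³·A⁻².
So Ω⁻² = kg⁻²·m⁻⁴·s⁶·A⁴.
W = kg·m²·s⁻³.
Combining: Ω⁻²·W = (kg⁻²·m⁻⁴·s⁶·A⁴) · (kg·m²·s⁻³) = kg⁻¹·m⁻²·s³·A⁴.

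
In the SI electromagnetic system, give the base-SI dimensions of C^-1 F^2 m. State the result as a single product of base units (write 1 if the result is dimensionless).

C = A·s = s·A (charge = current × time).
So C⁻¹ = s⁻¹·A⁻¹.
F = C/V (capacitance = charge per voltage),
    = A·s/(kg·m²·s⁻³·A⁻¹) (substituting C and V),
    = kg⁻¹·m⁻²·s⁴·A².
So F² = kg⁻²·m⁻⁴·s⁸·A⁴.
Combining: C⁻¹·F²·m = (s⁻¹·A⁻¹) · (kg⁻²·m⁻⁴·s⁸·A⁴) · m = kg⁻²·m⁻³·s⁷·A³.

kg⁻²·m⁻³·s⁷·A³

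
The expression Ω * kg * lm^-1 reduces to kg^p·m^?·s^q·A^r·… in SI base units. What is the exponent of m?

Ω = kg·m²·s⁻³·A⁻².
lm = cd.
So lm⁻¹ = cd⁻¹.
Combining: Ω·kg·lm⁻¹ = (kg·m²·s⁻³·A⁻²) · kg · cd⁻¹ = kg²·m²·s⁻³·A⁻²·cd⁻¹.
The exponent of m is 2.

2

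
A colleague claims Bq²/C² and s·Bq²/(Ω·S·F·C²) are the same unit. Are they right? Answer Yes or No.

Left side:
  Bq = 1/s = s⁻¹ (activity is decays per second).
  So Bq² = s⁻².
  C = A·s = s·A (charge = current × time).
  So C⁻² = s⁻²·A⁻².
  Combining: Bq²·C⁻² = s⁻² · (s⁻²·A⁻²) = s⁻⁴·A⁻².
Right side:
  Ω = V/A (resistance = voltage per current),
      = kg·m²·s⁻³·A⁻².
  So Ω⁻¹ = kg⁻¹·m⁻²·s³·A².
  S = 1/Ω (conductance is reciprocal resistance),
      = kg⁻¹·m⁻²·s³·A².
  So S⁻¹ = kg·m²·s⁻³·A⁻².
  F = C/V (capacitance = charge per voltage),
      = A·s/(kg·m²·s⁻³·A⁻¹) (substituting C and V),
      = kg⁻¹·m⁻²·s⁴·A².
  So F⁻¹ = kg·m²·s⁻⁴·A⁻².
  Bq = 1/s = s⁻¹ (activity is decays per second).
  So Bq² = s⁻².
  C = A·s = s·A (charge = current × time).
  So C⁻² = s⁻²·A⁻².
  Combining: Ω⁻¹·S⁻¹·s·F⁻¹·Bq²·C⁻² = (kg⁻¹·m⁻²·s³·A²) · (kg·m²·s⁻³·A⁻²) · s · (kg·m²·s⁻⁴·A⁻²) · s⁻² · (s⁻²·A⁻²) = kg·m²·s⁻⁷·A⁻⁴.
Left is s⁻⁴·A⁻²; right is kg·m²·s⁻⁷·A⁻⁴ — different.

No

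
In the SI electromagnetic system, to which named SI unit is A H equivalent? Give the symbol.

H = kg·m²·s⁻²·A⁻².
Combining: A·H = A · (kg·m²·s⁻²·A⁻²) = kg·m²·s⁻²·A⁻¹.
kg·m²·s⁻²·A⁻¹ is the base-SI form of the weber.

Wb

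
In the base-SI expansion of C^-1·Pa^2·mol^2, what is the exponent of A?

-1

C = A·s = s·A (charge = current × time).
So C⁻¹ = s⁻¹·A⁻¹.
Pa = N/m² (pressure = force per area),
    = kg·m⁻¹·s⁻².
So Pa² = kg²·m⁻²·s⁻⁴.
Combining: C⁻¹·Pa²·mol² = (s⁻¹·A⁻¹) · (kg²·m⁻²·s⁻⁴) · mol² = kg²·m⁻²·s⁻⁵·A⁻¹·mol².
The exponent of A is -1.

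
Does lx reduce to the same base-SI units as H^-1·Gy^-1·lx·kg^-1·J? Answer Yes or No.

Left side:
  lx = lm/m² (illuminance = luminous flux per area),
      = m⁻²·cd.
Right side:
  H = Wb/A (inductance = flux per current),
      = kg·m²·s⁻²·A⁻².
  So H⁻¹ = kg⁻¹·m⁻²·s²·A².
  Gy = J/kg (absorbed dose = energy per mass),
      = m²·s⁻².
  So Gy⁻¹ = m⁻²·s².
  lx = lm/m² (illuminance = luminous flux per area),
      = m⁻²·cd.
  J = N·m (work = force × distance),
      = kg·m²·s⁻².
  Combining: H⁻¹·Gy⁻¹·lx·kg⁻¹·J = (kg⁻¹·m⁻²·s²·A²) · (m⁻²·s²) · (m⁻²·cd) · kg⁻¹ · (kg·m²·s⁻²) = kg⁻¹·m⁻⁴·s²·A²·cd.
Left is m⁻²·cd; right is kg⁻¹·m⁻⁴·s²·A²·cd — different.

No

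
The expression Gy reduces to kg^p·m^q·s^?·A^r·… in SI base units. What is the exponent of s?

Gy = J/kg (absorbed dose = energy per mass),
    = m²·s⁻².
The exponent of s is -2.

-2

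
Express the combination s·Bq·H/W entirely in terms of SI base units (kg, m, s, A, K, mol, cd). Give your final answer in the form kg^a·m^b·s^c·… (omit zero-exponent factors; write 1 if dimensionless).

Bq = s⁻¹.
H = kg·m²·s⁻²·A⁻².
W = kg·m²·s⁻³.
So W⁻¹ = kg⁻¹·m⁻²·s³.
Combining: s·Bq·H·W⁻¹ = s · s⁻¹ · (kg·m²·s⁻²·A⁻²) · (kg⁻¹·m⁻²·s³) = s·A⁻².

s·A⁻²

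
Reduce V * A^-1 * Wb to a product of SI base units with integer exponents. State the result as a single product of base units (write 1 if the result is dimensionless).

V = W/A (potential = power per current),
    = kg·m²·s⁻³·A⁻¹.
Wb = V·s (flux: a volt is a weber per second),
    = kg·m²·s⁻²·A⁻¹.
Combining: V·A⁻¹·Wb = (kg·m²·s⁻³·A⁻¹) · A⁻¹ · (kg·m²·s⁻²·A⁻¹) = kg²·m⁴·s⁻⁵·A⁻³.

kg²·m⁴·s⁻⁵·A⁻³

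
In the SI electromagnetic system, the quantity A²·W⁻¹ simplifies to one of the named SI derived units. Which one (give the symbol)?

W = J/s (power = energy per time),
    = kg·m²·s⁻³.
So W⁻¹ = kg⁻¹·m⁻²·s³.
Combining: A²·W⁻¹ = A² · (kg⁻¹·m⁻²·s³) = kg⁻¹·m⁻²·s³·A².
kg⁻¹·m⁻²·s³·A² is the base-SI form of the siemens.

S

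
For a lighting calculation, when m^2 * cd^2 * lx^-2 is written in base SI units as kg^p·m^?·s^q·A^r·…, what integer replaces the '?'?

6

lx = lm/m² (illuminance = luminous flux per area),
    = m⁻²·cd.
So lx⁻² = m⁴·cd⁻².
Combining: m²·cd²·lx⁻² = m² · cd² · (m⁴·cd⁻²) = m⁶.
The exponent of m is 6.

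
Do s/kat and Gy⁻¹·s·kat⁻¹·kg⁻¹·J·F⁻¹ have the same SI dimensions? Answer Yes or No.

No

Left side:
  kat = s⁻¹·mol.
  So kat⁻¹ = s·mol⁻¹.
  Combining: s·kat⁻¹ = s · (s·mol⁻¹) = s²·mol⁻¹.
Right side:
  Gy = m²·s⁻².
  So Gy⁻¹ = m⁻²·s².
  kat = s⁻¹·mol.
  So kat⁻¹ = s·mol⁻¹.
  J = kg·m²·s⁻².
  F = kg⁻¹·m⁻²·s⁴·A².
  So F⁻¹ = kg·m²·s⁻⁴·A⁻².
  Combining: Gy⁻¹·s·kat⁻¹·kg⁻¹·J·F⁻¹ = (m⁻²·s²) · s · (s·mol⁻¹) · kg⁻¹ · (kg·m²·s⁻²) · (kg·m²·s⁻⁴·A⁻²) = kg·m²·s⁻²·A⁻²·mol⁻¹.
Left is s²·mol⁻¹; right is kg·m²·s⁻²·A⁻²·mol⁻¹ — different.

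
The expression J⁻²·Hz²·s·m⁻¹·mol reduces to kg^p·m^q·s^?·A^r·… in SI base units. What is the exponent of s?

3

J = kg·m²·s⁻².
So J⁻² = kg⁻²·m⁻⁴·s⁴.
Hz = s⁻¹.
So Hz² = s⁻².
Combining: J⁻²·Hz²·s·m⁻¹·mol = (kg⁻²·m⁻⁴·s⁴) · s⁻² · s · m⁻¹ · mol = kg⁻²·m⁻⁵·s³·mol.
The exponent of s is 3.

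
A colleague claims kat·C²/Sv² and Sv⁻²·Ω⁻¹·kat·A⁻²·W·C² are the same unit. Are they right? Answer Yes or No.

Left side:
  kat = s⁻¹·mol.
  Sv = m²·s⁻².
  So Sv⁻² = m⁻⁴·s⁴.
  C = s·A.
  So C² = s²·A².
  Combining: kat·Sv⁻²·C² = (s⁻¹·mol) · (m⁻⁴·s⁴) · (s²·A²) = m⁻⁴·s⁵·A²·mol.
Right side:
  Sv = J/kg (equivalent dose = energy per mass),
      = m²·s⁻².
  So Sv⁻² = m⁻⁴·s⁴.
  Ω = V/A (resistance = voltage per current),
      = kg·m²·s⁻³·A⁻².
  So Ω⁻¹ = kg⁻¹·m⁻²·s³·A².
  kat = mol/s = s⁻¹·mol (catalytic activity).
  W = J/s (power = energy per time),
      = kg·m²·s⁻³.
  C = A·s = s·A (charge = current × time).
  So C² = s²·A².
  Combining: Sv⁻²·Ω⁻¹·kat·A⁻²·W·C² = (m⁻⁴·s⁴) · (kg⁻¹·m⁻²·s³·A²) · (s⁻¹·mol) · A⁻² · (kg·m²·s⁻³) · (s²·A²) = m⁻⁴·s⁵·A²·mol.
Both reduce to m⁻⁴·s⁵·A²·mol.

Yes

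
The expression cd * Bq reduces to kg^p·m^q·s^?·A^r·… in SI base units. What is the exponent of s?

Bq = 1/s = s⁻¹ (activity is decays per second).
Combining: cd·Bq = cd · s⁻¹ = s⁻¹·cd.
The exponent of s is -1.

-1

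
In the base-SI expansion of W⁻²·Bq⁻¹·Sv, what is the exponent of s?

W = J/s (power = energy per time),
    = kg·m²·s⁻³.
So W⁻² = kg⁻²·m⁻⁴·s⁶.
Bq = 1/s = s⁻¹ (activity is decays per second).
So Bq⁻¹ = s.
Sv = J/kg (equivalent dose = energy per mass),
    = m²·s⁻².
Combining: W⁻²·Bq⁻¹·Sv = (kg⁻²·m⁻⁴·s⁶) · s · (m²·s⁻²) = kg⁻²·m⁻²·s⁵.
The exponent of s is 5.

5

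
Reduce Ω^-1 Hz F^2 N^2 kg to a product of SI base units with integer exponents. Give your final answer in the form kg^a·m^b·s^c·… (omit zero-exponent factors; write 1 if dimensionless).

Ω = kg·m²·s⁻³·A⁻².
So Ω⁻¹ = kg⁻¹·m⁻²·s³·A².
Hz = s⁻¹.
F = kg⁻¹·m⁻²·s⁴·A².
So F² = kg⁻²·m⁻⁴·s⁸·A⁴.
N = kg·m·s⁻².
So N² = kg²·m²·s⁻⁴.
Combining: Ω⁻¹·Hz·F²·N²·kg = (kg⁻¹·m⁻²·s³·A²) · s⁻¹ · (kg⁻²·m⁻⁴·s⁸·A⁴) · (kg²·m²·s⁻⁴) · kg = m⁻⁴·s⁶·A⁶.

m⁻⁴·s⁶·A⁶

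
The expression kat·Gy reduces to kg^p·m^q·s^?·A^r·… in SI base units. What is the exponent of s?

kat = mol/s = s⁻¹·mol (catalytic activity).
Gy = J/kg (absorbed dose = energy per mass),
    = m²·s⁻².
Combining: kat·Gy = (s⁻¹·mol) · (m²·s⁻²) = m²·s⁻³·mol.
The exponent of s is -3.

-3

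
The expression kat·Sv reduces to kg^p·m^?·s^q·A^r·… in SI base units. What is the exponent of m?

kat = s⁻¹·mol.
Sv = m²·s⁻².
Combining: kat·Sv = (s⁻¹·mol) · (m²·s⁻²) = m²·s⁻³·mol.
The exponent of m is 2.

2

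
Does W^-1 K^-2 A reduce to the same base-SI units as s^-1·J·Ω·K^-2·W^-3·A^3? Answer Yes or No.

Yes

Left side:
  W = kg·m²·s⁻³.
  So W⁻¹ = kg⁻¹·m⁻²·s³.
  Combining: W⁻¹·K⁻²·A = (kg⁻¹·m⁻²·s³) · K⁻² · A = kg⁻¹·m⁻²·s³·A·K⁻².
Right side:
  J = N·m (work = force × distance),
      = kg·m²·s⁻².
  Ω = V/A (resistance = voltage per current),
      = kg·m²·s⁻³·A⁻².
  W = J/s (power = energy per time),
      = kg·m²·s⁻³.
  So W⁻³ = kg⁻³·m⁻⁶·s⁹.
  Combining: s⁻¹·J·Ω·K⁻²·W⁻³·A³ = s⁻¹ · (kg·m²·s⁻²) · (kg·m²·s⁻³·A⁻²) · K⁻² · (kg⁻³·m⁻⁶·s⁹) · A³ = kg⁻¹·m⁻²·s³·A·K⁻².
Both reduce to kg⁻¹·m⁻²·s³·A·K⁻².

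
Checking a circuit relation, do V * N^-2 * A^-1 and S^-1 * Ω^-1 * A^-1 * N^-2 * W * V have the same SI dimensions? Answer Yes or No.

Left side:
  V = W/A (potential = power per current),
      = kg·m²·s⁻³·A⁻¹.
  N = kg·m/s² = kg·m·s⁻² (force = mass × acceleration).
  So N⁻² = kg⁻²·m⁻²·s⁴.
  Combining: V·N⁻²·A⁻¹ = (kg·m²·s⁻³·A⁻¹) · (kg⁻²·m⁻²·s⁴) · A⁻¹ = kg⁻¹·s·A⁻².
Right side:
  S = 1/Ω (conductance is reciprocal resistance),
      = kg⁻¹·m⁻²·s³·A².
  So S⁻¹ = kg·m²·s⁻³·A⁻².
  Ω = V/A (resistance = voltage per current),
      = kg·m²·s⁻³·A⁻².
  So Ω⁻¹ = kg⁻¹·m⁻²·s³·A².
  N = kg·m/s² = kg·m·s⁻² (force = mass × acceleration).
  So N⁻² = kg⁻²·m⁻²·s⁴.
  W = J/s (power = energy per time),
      = kg·m²·s⁻³.
  V = W/A (potential = power per current),
      = kg·m²·s⁻³·A⁻¹.
  Combining: S⁻¹·Ω⁻¹·A⁻¹·N⁻²·W·V = (kg·m²·s⁻³·A⁻²) · (kg⁻¹·m⁻²·s³·A²) · A⁻¹ · (kg⁻²·m⁻²·s⁴) · (kg·m²·s⁻³) · (kg·m²·s⁻³·A⁻¹) = m²·s⁻²·A⁻².
Left is kg⁻¹·s·A⁻²; right is m²·s⁻²·A⁻² — different.

No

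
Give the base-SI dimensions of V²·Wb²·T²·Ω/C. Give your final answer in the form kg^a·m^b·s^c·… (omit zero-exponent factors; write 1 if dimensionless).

V = W/A (potential = power per current),
    = kg·m²·s⁻³·A⁻¹.
So V² = kg²·m⁴·s⁻⁶·A⁻².
Wb = V·s (flux: a volt is a weber per second),
    = kg·m²·s⁻²·A⁻¹.
So Wb² = kg²·m⁴·s⁻⁴·A⁻².
T = Wb/m² (flux density = flux per area),
    = kg·s⁻²·A⁻¹.
So T² = kg²·s⁻⁴·A⁻².
Ω = V/A (resistance = voltage per current),
    = kg·m²·s⁻³·A⁻².
C = A·s = s·A (charge = current × time).
So C⁻¹ = s⁻¹·A⁻¹.
Combining: V²·Wb²·T²·Ω·C⁻¹ = (kg²·m⁴·s⁻⁶·A⁻²) · (kg²·m⁴·s⁻⁴·A⁻²) · (kg²·s⁻⁴·A⁻²) · (kg·m²·s⁻³·A⁻²) · (s⁻¹·A⁻¹) = kg⁷·m¹⁰·s⁻¹⁸·A⁻⁹.

kg⁷·m¹⁰·s⁻¹⁸·A⁻⁹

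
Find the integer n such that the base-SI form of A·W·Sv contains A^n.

1

W = J/s (power = energy per time),
    = kg·m²·s⁻³.
Sv = J/kg (equivalent dose = energy per mass),
    = m²·s⁻².
Combining: A·W·Sv = A · (kg·m²·s⁻³) · (m²·s⁻²) = kg·m⁴·s⁻⁵·A.
The exponent of A is 1.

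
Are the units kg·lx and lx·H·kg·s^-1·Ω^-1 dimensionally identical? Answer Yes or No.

Left side:
  lx = lm/m² (illuminance = luminous flux per area),
      = m⁻²·cd.
  Combining: kg·lx = kg · (m⁻²·cd) = kg·m⁻²·cd.
Right side:
  lx = lm/m² (illuminance = luminous flux per area),
      = m⁻²·cd.
  H = Wb/A (inductance = flux per current),
      = kg·m²·s⁻²·A⁻².
  Ω = V/A (resistance = voltage per current),
      = kg·m²·s⁻³·A⁻².
  So Ω⁻¹ = kg⁻¹·m⁻²·s³·A².
  Combining: lx·H·kg·s⁻¹·Ω⁻¹ = (m⁻²·cd) · (kg·m²·s⁻²·A⁻²) · kg · s⁻¹ · (kg⁻¹·m⁻²·s³·A²) = kg·m⁻²·cd.
Both reduce to kg·m⁻²·cd.

Yes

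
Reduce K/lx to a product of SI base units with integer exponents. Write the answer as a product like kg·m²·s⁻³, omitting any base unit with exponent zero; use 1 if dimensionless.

m²·K·cd⁻¹

lx = lm/m² (illuminance = luminous flux per area),
    = m⁻²·cd.
So lx⁻¹ = m²·cd⁻¹.
Combining: lx⁻¹·K = (m²·cd⁻¹) · K = m²·K·cd⁻¹.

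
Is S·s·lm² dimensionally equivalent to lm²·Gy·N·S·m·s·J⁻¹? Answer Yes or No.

No

Left side:
  S = 1/Ω (conductance is reciprocal resistance),
      = kg⁻¹·m⁻²·s³·A².
  lm = cd·sr = cd (luminous flux; sr is dimensionless).
  So lm² = cd².
  Combining: S·s·lm² = (kg⁻¹·m⁻²·s³·A²) · s · cd² = kg⁻¹·m⁻²·s⁴·A²·cd².
Right side:
  lm = cd.
  So lm² = cd².
  Gy = m²·s⁻².
  N = kg·m·s⁻².
  S = kg⁻¹·m⁻²·s³·A².
  J = kg·m²·s⁻².
  So J⁻¹ = kg⁻¹·m⁻²·s².
  Combining: lm²·Gy·N·S·m·s·J⁻¹ = cd² · (m²·s⁻²) · (kg·m·s⁻²) · (kg⁻¹·m⁻²·s³·A²) · m · s · (kg⁻¹·m⁻²·s²) = kg⁻¹·s²·A²·cd².
Left is kg⁻¹·m⁻²·s⁴·A²·cd²; right is kg⁻¹·s²·A²·cd² — different.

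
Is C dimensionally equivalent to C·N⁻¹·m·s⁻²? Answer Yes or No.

No

Left side:
  C = s·A.
Right side:
  C = A·s = s·A (charge = current × time).
  N = kg·m/s² = kg·m·s⁻² (force = mass × acceleration).
  So N⁻¹ = kg⁻¹·m⁻¹·s².
  Combining: C·N⁻¹·m·s⁻² = (s·A) · (kg⁻¹·m⁻¹·s²) · m · s⁻² = kg⁻¹·s·A.
Left is s·A; right is kg⁻¹·s·A — different.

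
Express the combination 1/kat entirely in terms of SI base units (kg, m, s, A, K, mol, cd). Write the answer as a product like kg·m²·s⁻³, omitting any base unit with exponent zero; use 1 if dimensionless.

s·mol⁻¹

kat = mol/s = s⁻¹·mol (catalytic activity).
So kat⁻¹ = s·mol⁻¹.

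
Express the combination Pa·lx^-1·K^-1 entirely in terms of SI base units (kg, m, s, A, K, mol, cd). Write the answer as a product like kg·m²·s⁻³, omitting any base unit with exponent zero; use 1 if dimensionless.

Pa = kg·m⁻¹·s⁻².
lx = m⁻²·cd.
So lx⁻¹ = m²·cd⁻¹.
Combining: Pa·lx⁻¹·K⁻¹ = (kg·m⁻¹·s⁻²) · (m²·cd⁻¹) · K⁻¹ = kg·m·s⁻²·K⁻¹·cd⁻¹.

kg·m·s⁻²·K⁻¹·cd⁻¹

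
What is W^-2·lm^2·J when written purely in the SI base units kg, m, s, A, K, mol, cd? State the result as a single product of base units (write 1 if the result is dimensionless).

W = kg·m²·s⁻³.
So W⁻² = kg⁻²·m⁻⁴·s⁶.
lm = cd.
So lm² = cd².
J = kg·m²·s⁻².
Combining: W⁻²·lm²·J = (kg⁻²·m⁻⁴·s⁶) · cd² · (kg·m²·s⁻²) = kg⁻¹·m⁻²·s⁴·cd².

kg⁻¹·m⁻²·s⁴·cd²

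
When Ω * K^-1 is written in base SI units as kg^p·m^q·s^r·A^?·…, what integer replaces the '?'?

-2

Ω = kg·m²·s⁻³·A⁻².
Combining: Ω·K⁻¹ = (kg·m²·s⁻³·A⁻²) · K⁻¹ = kg·m²·s⁻³·A⁻²·K⁻¹.
The exponent of A is -2.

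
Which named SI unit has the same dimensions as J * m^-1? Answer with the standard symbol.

J = N·m (work = force × distance),
    = kg·m²·s⁻².
Combining: J·m⁻¹ = (kg·m²·s⁻²) · m⁻¹ = kg·m·s⁻².
kg·m·s⁻² is the base-SI form of the newton.

N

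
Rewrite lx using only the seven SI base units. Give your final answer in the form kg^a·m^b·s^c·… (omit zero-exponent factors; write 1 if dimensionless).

m⁻²·cd

lx = lm/m² (illuminance = luminous flux per area),
    = m⁻²·cd.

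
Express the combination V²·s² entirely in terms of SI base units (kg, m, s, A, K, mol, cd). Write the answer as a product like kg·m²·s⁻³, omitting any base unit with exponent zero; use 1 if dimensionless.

V = W/A (potential = power per current),
    = kg·m²·s⁻³·A⁻¹.
So V² = kg²·m⁴·s⁻⁶·A⁻².
Combining: V²·s² = (kg²·m⁴·s⁻⁶·A⁻²) · s² = kg²·m⁴·s⁻⁴·A⁻².

kg²·m⁴·s⁻⁴·A⁻²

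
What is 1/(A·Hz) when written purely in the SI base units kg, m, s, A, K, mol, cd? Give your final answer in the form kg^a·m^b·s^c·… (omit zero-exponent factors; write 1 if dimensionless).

s·A⁻¹

Hz = s⁻¹.
So Hz⁻¹ = s.
Combining: A⁻¹·Hz⁻¹ = A⁻¹ · s = s·A⁻¹.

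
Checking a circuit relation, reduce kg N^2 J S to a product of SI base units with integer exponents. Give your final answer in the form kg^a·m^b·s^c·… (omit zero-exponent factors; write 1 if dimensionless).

N = kg·m/s² = kg·m·s⁻² (force = mass × acceleration).
So N² = kg²·m²·s⁻⁴.
J = N·m (work = force × distance),
    = kg·m²·s⁻².
S = 1/Ω (conductance is reciprocal resistance),
    = kg⁻¹·m⁻²·s³·A².
Combining: kg·N²·J·S = kg · (kg²·m²·s⁻⁴) · (kg·m²·s⁻²) · (kg⁻¹·m⁻²·s³·A²) = kg³·m²·s⁻³·A².

kg³·m²·s⁻³·A²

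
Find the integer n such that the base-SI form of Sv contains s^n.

-2

Sv = m²·s⁻².
The exponent of s is -2.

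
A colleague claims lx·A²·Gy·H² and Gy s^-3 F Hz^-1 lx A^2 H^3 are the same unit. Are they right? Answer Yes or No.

Left side:
  lx = lm/m² (illuminance = luminous flux per area),
      = m⁻²·cd.
  Gy = J/kg (absorbed dose = energy per mass),
      = m²·s⁻².
  H = Wb/A (inductance = flux per current),
      = kg·m²·s⁻²·A⁻².
  So H² = kg²·m⁴·s⁻⁴·A⁻⁴.
  Combining: lx·A²·Gy·H² = (m⁻²·cd) · A² · (m²·s⁻²) · (kg²·m⁴·s⁻⁴·A⁻⁴) = kg²·m⁴·s⁻⁶·A⁻²·cd.
Right side:
  Gy = J/kg (absorbed dose = energy per mass),
      = m²·s⁻².
  F = C/V (capacitance = charge per voltage),
      = A·s/(kg·m²·s⁻³·A⁻¹) (substituting C and V),
      = kg⁻¹·m⁻²·s⁴·A².
  Hz = 1/s = s⁻¹ (frequency is cycles per second).
  So Hz⁻¹ = s.
  lx = lm/m² (illuminance = luminous flux per area),
      = m⁻²·cd.
  H = Wb/A (inductance = flux per current),
      = kg·m²·s⁻²·A⁻².
  So H³ = kg³·m⁶·s⁻⁶·A⁻⁶.
  Combining: Gy·s⁻³·F·Hz⁻¹·lx·A²·H³ = (m²·s⁻²) · s⁻³ · (kg⁻¹·m⁻²·s⁴·A²) · s · (m⁻²·cd) · A² · (kg³·m⁶·s⁻⁶·A⁻⁶) = kg²·m⁴·s⁻⁶·A⁻²·cd.
Both reduce to kg²·m⁴·s⁻⁶·A⁻²·cd.

Yes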